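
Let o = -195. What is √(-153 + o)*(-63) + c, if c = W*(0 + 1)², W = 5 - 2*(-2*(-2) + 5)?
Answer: -13 - 126*I*√87 ≈ -13.0 - 1175.3*I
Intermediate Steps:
W = -13 (W = 5 - 2*(4 + 5) = 5 - 2*9 = 5 - 18 = -13)
c = -13 (c = -13*(0 + 1)² = -13*1² = -13*1 = -13)
√(-153 + o)*(-63) + c = √(-153 - 195)*(-63) - 13 = √(-348)*(-63) - 13 = (2*I*√87)*(-63) - 13 = -126*I*√87 - 13 = -13 - 126*I*√87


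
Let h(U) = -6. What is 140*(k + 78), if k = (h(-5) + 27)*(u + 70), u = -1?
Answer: 213780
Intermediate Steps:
k = 1449 (k = (-6 + 27)*(-1 + 70) = 21*69 = 1449)
140*(k + 78) = 140*(1449 + 78) = 140*1527 = 213780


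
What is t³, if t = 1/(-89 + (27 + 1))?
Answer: -1/226981 ≈ -4.4057e-6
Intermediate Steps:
t = -1/61 (t = 1/(-89 + 28) = 1/(-61) = -1/61 ≈ -0.016393)
t³ = (-1/61)³ = -1/226981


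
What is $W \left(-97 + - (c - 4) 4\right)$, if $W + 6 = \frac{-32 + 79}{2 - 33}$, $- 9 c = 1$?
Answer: $\frac{168925}{279} \approx 605.47$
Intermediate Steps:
$c = - \frac{1}{9}$ ($c = \left(- \frac{1}{9}\right) 1 = - \frac{1}{9} \approx -0.11111$)
$W = - \frac{233}{31}$ ($W = -6 + \frac{-32 + 79}{2 - 33} = -6 + \frac{47}{-31} = -6 + 47 \left(- \frac{1}{31}\right) = -6 - \frac{47}{31} = - \frac{233}{31} \approx -7.5161$)
$W \left(-97 + - (c - 4) 4\right) = - \frac{233 \left(-97 + - (- \frac{1}{9} - 4) 4\right)}{31} = - \frac{233 \left(-97 + \left(-1\right) \left(- \frac{37}{9}\right) 4\right)}{31} = - \frac{233 \left(-97 + \frac{37}{9} \cdot 4\right)}{31} = - \frac{233 \left(-97 + \frac{148}{9}\right)}{31} = \left(- \frac{233}{31}\right) \left(- \frac{725}{9}\right) = \frac{168925}{279}$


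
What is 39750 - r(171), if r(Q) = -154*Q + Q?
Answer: 65913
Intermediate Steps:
r(Q) = -153*Q
39750 - r(171) = 39750 - (-153)*171 = 39750 - 1*(-26163) = 39750 + 26163 = 65913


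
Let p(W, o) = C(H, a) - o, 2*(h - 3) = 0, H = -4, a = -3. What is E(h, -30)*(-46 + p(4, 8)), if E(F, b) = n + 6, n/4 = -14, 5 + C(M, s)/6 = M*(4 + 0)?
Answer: 9000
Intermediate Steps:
h = 3 (h = 3 + (1/2)*0 = 3 + 0 = 3)
C(M, s) = -30 + 24*M (C(M, s) = -30 + 6*(M*(4 + 0)) = -30 + 6*(M*4) = -30 + 6*(4*M) = -30 + 24*M)
n = -56 (n = 4*(-14) = -56)
p(W, o) = -126 - o (p(W, o) = (-30 + 24*(-4)) - o = (-30 - 96) - o = -126 - o)
E(F, b) = -50 (E(F, b) = -56 + 6 = -50)
E(h, -30)*(-46 + p(4, 8)) = -50*(-46 + (-126 - 1*8)) = -50*(-46 + (-126 - 8)) = -50*(-46 - 134) = -50*(-180) = 9000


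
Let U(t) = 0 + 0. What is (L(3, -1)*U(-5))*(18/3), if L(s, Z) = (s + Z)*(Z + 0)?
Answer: 0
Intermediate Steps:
U(t) = 0
L(s, Z) = Z*(Z + s) (L(s, Z) = (Z + s)*Z = Z*(Z + s))
(L(3, -1)*U(-5))*(18/3) = (-(-1 + 3)*0)*(18/3) = (-1*2*0)*(18*(⅓)) = -2*0*6 = 0*6 = 0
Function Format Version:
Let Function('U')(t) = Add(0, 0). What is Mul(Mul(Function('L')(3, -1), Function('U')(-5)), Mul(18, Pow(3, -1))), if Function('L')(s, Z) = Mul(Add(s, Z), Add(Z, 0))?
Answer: 0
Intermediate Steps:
Function('U')(t) = 0
Function('L')(s, Z) = Mul(Z, Add(Z, s)) (Function('L')(s, Z) = Mul(Add(Z, s), Z) = Mul(Z, Add(Z, s)))
Mul(Mul(Function('L')(3, -1), Function('U')(-5)), Mul(18, Pow(3, -1))) = Mul(Mul(Mul(-1, Add(-1, 3)), 0), Mul(18, Pow(3, -1))) = Mul(Mul(Mul(-1, 2), 0), Mul(18, Rational(1, 3))) = Mul(Mul(-2, 0), 6) = Mul(0, 6) = 0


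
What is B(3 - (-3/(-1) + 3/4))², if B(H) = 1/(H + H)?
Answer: 4/9 ≈ 0.44444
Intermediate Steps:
B(H) = 1/(2*H)
B(3 - (-3/(-1) + 3/4))² = (1/(2*(3 - (-3/(-1) + 3/4))))² = (1/(2*(3 - (-3*(-1) + 3*(¼)))))² = (1/(2*(3 - (3 + ¾))))² = (1/(2*(3 - 1*15/4)))² = (1/(2*(3 - 15/4)))² = (1/(2*(-¾)))² = ((½)*(-4/3))² = (-⅔)² = 4/9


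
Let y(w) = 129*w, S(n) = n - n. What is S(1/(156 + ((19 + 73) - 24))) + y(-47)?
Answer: -6063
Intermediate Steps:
S(n) = 0
S(1/(156 + ((19 + 73) - 24))) + y(-47) = 0 + 129*(-47) = 0 - 6063 = -6063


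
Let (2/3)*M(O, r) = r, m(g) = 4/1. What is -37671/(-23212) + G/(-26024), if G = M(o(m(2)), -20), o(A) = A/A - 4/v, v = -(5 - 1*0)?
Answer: 30657702/18877159 ≈ 1.6241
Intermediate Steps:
v = -5 (v = -(5 + 0) = -1*5 = -5)
m(g) = 4 (m(g) = 4*1 = 4)
o(A) = 9/5 (o(A) = A/A - 4/(-5) = 1 - 4*(-1/5) = 1 + 4/5 = 9/5)
M(O, r) = 3*r/2
G = -30 (G = (3/2)*(-20) = -30)
-37671/(-23212) + G/(-26024) = -37671/(-23212) - 30/(-26024) = -37671*(-1/23212) - 30*(-1/26024) = 37671/23212 + 15/13012 = 30657702/18877159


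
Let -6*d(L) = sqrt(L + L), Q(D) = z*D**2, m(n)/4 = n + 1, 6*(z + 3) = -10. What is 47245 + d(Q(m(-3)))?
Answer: 47245 - 8*I*sqrt(21)/9 ≈ 47245.0 - 4.0734*I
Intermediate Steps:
z = -14/3 (z = -3 + (1/6)*(-10) = -3 - 5/3 = -14/3 ≈ -4.6667)
m(n) = 4 + 4*n (m(n) = 4*(n + 1) = 4*(1 + n) = 4 + 4*n)
Q(D) = -14*D**2/3
d(L) = -sqrt(2)*sqrt(L)/6 (d(L) = -sqrt(L + L)/6 = -sqrt(2)*sqrt(L)/6)
47245 + d(Q(m(-3))) = 47245 - sqrt(2)*sqrt(-14*(4 + 4*(-3))**2/3)/6 = 47245 - sqrt(2)*sqrt(-14*(4 - 12)**2/3)/6 = 47245 - sqrt(2)*sqrt(-14/3*(-8)**2)/6 = 47245 - sqrt(2)*sqrt(-14/3*64)/6 = 47245 - sqrt(2)*sqrt(-896/3)/6 = 47245 - sqrt(2)*8*I*sqrt(42)/3/6 = 47245 - 8*I*sqrt(21)/9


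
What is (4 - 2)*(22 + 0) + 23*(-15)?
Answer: -301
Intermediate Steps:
(4 - 2)*(22 + 0) + 23*(-15) = 2*22 - 345 = 44 - 345 = -301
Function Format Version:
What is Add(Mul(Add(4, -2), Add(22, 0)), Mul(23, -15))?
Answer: -301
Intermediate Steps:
Add(Mul(Add(4, -2), Add(22, 0)), Mul(23, -15)) = Add(Mul(2, 22), -345) = Add(44, -345) = -301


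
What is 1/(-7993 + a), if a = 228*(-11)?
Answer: -1/10501 ≈ -9.5229e-5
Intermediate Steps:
a = -2508
1/(-7993 + a) = 1/(-7993 - 2508) = 1/(-10501) = -1/10501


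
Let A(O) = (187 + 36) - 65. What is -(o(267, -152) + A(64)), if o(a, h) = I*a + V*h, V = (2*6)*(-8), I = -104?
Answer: 13018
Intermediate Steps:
V = -96 (V = 12*(-8) = -96)
A(O) = 158 (A(O) = 223 - 65 = 158)
o(a, h) = -104*a - 96*h
-(o(267, -152) + A(64)) = -((-104*267 - 96*(-152)) + 158) = -((-27768 + 14592) + 158) = -(-13176 + 158) = -1*(-13018) = 13018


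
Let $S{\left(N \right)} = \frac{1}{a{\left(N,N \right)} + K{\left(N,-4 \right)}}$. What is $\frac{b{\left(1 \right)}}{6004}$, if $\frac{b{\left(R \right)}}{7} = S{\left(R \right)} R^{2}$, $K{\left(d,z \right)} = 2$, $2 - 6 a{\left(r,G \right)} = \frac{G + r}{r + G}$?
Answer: $\frac{21}{39026} \approx 0.0005381$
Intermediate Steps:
$a{\left(r,G \right)} = \frac{1}{6}$ ($a{\left(r,G \right)} = \frac{1}{3} - \frac{\left(G + r\right) \frac{1}{r + G}}{6} = \frac{1}{3} - \frac{\left(G + r\right) \frac{1}{G + r}}{6} = \frac{1}{3} - \frac{1}{6} = \frac{1}{6}$)
$S{\left(N \right)} = \frac{6}{13}$ ($S{\left(N \right)} = \frac{1}{\frac{1}{6} + 2} = \frac{1}{\frac{13}{6}} = \frac{6}{13}$)
$b{\left(R \right)} = \frac{42 R^{2}}{13}$ ($b{\left(R \right)} = 7 \frac{6 R^{2}}{13} = \frac{42 R^{2}}{13}$)
$\frac{b{\left(1 \right)}}{6004} = \frac{\frac{42}{13} \cdot 1^{2}}{6004} = \frac{42}{13} \cdot 1 \cdot \frac{1}{6004} = \frac{42}{13} \cdot \frac{1}{6004} = \frac{21}{39026}$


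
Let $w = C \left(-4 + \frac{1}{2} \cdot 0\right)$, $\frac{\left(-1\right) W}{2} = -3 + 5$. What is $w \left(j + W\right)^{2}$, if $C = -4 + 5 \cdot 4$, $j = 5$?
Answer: $-64$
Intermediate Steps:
$C = 16$ ($C = -4 + 20 = 16$)
$W = -4$ ($W = - 2 \left(-3 + 5\right) = \left(-2\right) 2 = -4$)
$w = -64$ ($w = 16 \left(-4 + \frac{1}{2} \cdot 0\right) = 16 \left(-4 + 0\right) = 16 \left(-4\right) = -64$)
$w \left(j + W\right)^{2} = - 64 \left(5 - 4\right)^{2} = - 64 \cdot 1^{2} = \left(-64\right) 1 = -64$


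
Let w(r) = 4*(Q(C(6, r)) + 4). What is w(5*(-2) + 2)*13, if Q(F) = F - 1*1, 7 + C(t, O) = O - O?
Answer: -208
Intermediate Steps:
C(t, O) = -7 (C(t, O) = -7 + (O - O) = -7 + 0 = -7)
Q(F) = -1 + F (Q(F) = F - 1 = -1 + F)
w(r) = -16 (w(r) = 4*((-1 - 7) + 4) = 4*(-8 + 4) = 4*(-4) = -16)
w(5*(-2) + 2)*13 = -16*13 = -208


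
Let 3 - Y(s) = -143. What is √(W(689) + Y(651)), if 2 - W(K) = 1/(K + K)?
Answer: √281033454/1378 ≈ 12.165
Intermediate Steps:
Y(s) = 146 (Y(s) = 3 - 1*(-143) = 3 + 143 = 146)
W(K) = 2 - 1/(2*K) (W(K) = 2 - 1/(K + K) = 2 - 1/(2*K))
√(W(689) + Y(651)) = √((2 - ½/689) + 146) = √((2 - ½*1/689) + 146) = √((2 - 1/1378) + 146) = √(2755/1378 + 146) = √(203943/1378) = √281033454/1378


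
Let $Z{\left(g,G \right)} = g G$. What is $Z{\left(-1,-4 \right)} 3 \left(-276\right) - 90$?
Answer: $-3402$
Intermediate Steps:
$Z{\left(g,G \right)} = G g$
$Z{\left(-1,-4 \right)} 3 \left(-276\right) - 90 = \left(-4\right) \left(-1\right) 3 \left(-276\right) - 90 = 4 \cdot 3 \left(-276\right) - 90 = 12 \left(-276\right) - 90 = -3312 - 90 = -3402$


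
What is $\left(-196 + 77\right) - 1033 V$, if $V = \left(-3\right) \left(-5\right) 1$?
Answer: $-15614$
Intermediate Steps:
$V = 15$ ($V = 15 \cdot 1 = 15$)
$\left(-196 + 77\right) - 1033 V = \left(-196 + 77\right) - 15495 = -119 - 15495 = -15614$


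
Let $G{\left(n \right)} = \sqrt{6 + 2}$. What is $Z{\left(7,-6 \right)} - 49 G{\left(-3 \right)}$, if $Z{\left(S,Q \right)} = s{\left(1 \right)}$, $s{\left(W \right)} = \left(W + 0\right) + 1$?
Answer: $2 - 98 \sqrt{2} \approx -136.59$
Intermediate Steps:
$G{\left(n \right)} = 2 \sqrt{2}$ ($G{\left(n \right)} = \sqrt{8} = 2 \sqrt{2}$)
$s{\left(W \right)} = 1 + W$ ($s{\left(W \right)} = W + 1 = 1 + W$)
$Z{\left(S,Q \right)} = 2$ ($Z{\left(S,Q \right)} = 1 + 1 = 2$)
$Z{\left(7,-6 \right)} - 49 G{\left(-3 \right)} = 2 - 49 \cdot 2 \sqrt{2} = 2 - 98 \sqrt{2}$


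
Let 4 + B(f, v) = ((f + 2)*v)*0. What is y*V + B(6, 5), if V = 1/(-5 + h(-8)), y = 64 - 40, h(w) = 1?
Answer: -10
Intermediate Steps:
y = 24
V = -¼ (V = 1/(-5 + 1) = 1/(-4) = -¼ ≈ -0.25000)
B(f, v) = -4 (B(f, v) = -4 + ((f + 2)*v)*0 = -4 + ((2 + f)*v)*0 = -4 + (v*(2 + f))*0 = -4 + 0 = -4)
y*V + B(6, 5) = 24*(-¼) - 4 = -6 - 4 = -10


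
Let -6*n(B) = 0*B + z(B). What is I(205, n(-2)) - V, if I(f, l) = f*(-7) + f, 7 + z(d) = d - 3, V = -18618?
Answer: 17388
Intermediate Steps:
z(d) = -10 + d (z(d) = -7 + (d - 3) = -7 + (-3 + d) = -10 + d)
n(B) = 5/3 - B/6 (n(B) = -(0*B + (-10 + B))/6 = -(0 + (-10 + B))/6 = -(-10 + B)/6 = 5/3 - B/6)
I(f, l) = -6*f (I(f, l) = -7*f + f = -6*f)
I(205, n(-2)) - V = -6*205 - 1*(-18618) = -1230 + 18618 = 17388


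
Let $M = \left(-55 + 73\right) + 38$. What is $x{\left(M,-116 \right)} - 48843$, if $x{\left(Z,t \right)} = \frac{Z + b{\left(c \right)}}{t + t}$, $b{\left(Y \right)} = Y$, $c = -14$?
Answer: $- \frac{5665809}{116} \approx -48843.0$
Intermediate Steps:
$M = 56$ ($M = 18 + 38 = 56$)
$x{\left(Z,t \right)} = \frac{-14 + Z}{2 t}$ ($x{\left(Z,t \right)} = \frac{Z - 14}{t + t} = \frac{-14 + Z}{2 t}$)
$x{\left(M,-116 \right)} - 48843 = \frac{-14 + 56}{2 \left(-116\right)} - 48843 = \frac{1}{2} \left(- \frac{1}{116}\right) 42 - 48843 = - \frac{21}{116} - 48843 = - \frac{5665809}{116}$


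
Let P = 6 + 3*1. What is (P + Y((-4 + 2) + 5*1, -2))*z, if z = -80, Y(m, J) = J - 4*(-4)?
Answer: -1840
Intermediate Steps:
Y(m, J) = 16 + J (Y(m, J) = J + 16 = 16 + J)
P = 9 (P = 6 + 3 = 9)
z = -80 (z = -16*5 = -80)
(P + Y((-4 + 2) + 5*1, -2))*z = (9 + (16 - 2))*(-80) = (9 + 14)*(-80) = 23*(-80) = -1840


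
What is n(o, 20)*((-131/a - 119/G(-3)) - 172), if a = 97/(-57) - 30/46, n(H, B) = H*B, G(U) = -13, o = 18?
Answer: -774077220/20059 ≈ -38590.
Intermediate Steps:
n(H, B) = B*H
a = -3086/1311 (a = 97*(-1/57) - 30*1/46 = -97/57 - 15/23 = -3086/1311 ≈ -2.3539)
n(o, 20)*((-131/a - 119/G(-3)) - 172) = (20*18)*((-131/(-3086/1311) - 119/(-13)) - 172) = 360*((-131*(-1311/3086) - 119*(-1/13)) - 172) = 360*((171741/3086 + 119/13) - 172) = 360*(2599867/40118 - 172) = 360*(-4300429/40118) = -774077220/20059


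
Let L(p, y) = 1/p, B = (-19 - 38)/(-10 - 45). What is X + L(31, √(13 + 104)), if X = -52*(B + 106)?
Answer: -9489789/1705 ≈ -5565.9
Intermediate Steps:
B = 57/55 (B = -57/(-55) = -57*(-1/55) = 57/55 ≈ 1.0364)
X = -306124/55 (X = -52*(57/55 + 106) = -52*5887/55 = -306124/55 ≈ -5565.9)
X + L(31, √(13 + 104)) = -306124/55 + 1/31 = -9489789/1705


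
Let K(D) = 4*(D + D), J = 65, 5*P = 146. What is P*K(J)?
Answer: 15184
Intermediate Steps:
P = 146/5 (P = (1/5)*146 = 146/5 ≈ 29.200)
K(D) = 8*D (K(D) = 4*(2*D) = 8*D)
P*K(J) = 146*(8*65)/5 = (146/5)*520 = 15184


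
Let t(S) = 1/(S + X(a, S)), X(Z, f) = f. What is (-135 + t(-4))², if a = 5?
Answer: 1168561/64 ≈ 18259.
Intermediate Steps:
t(S) = 1/(2*S) (t(S) = 1/(S + S) = 1/(2*S))
(-135 + t(-4))² = (-135 + (½)/(-4))² = (-135 + (½)*(-¼))² = (-135 - ⅛)² = (-1081/8)² = 1168561/64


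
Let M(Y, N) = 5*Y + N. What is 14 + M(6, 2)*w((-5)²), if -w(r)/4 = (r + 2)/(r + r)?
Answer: -1378/25 ≈ -55.120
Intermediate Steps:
w(r) = -2*(2 + r)/r (w(r) = -4*(r + 2)/(r + r) = -4*(2 + r)/(2*r) = -4*(2 + r)*1/(2*r) = -2*(2 + r)/r)
M(Y, N) = N + 5*Y
14 + M(6, 2)*w((-5)²) = 14 + (2 + 5*6)*(-2 - 4/((-5)²)) = 14 + (2 + 30)*(-2 - 4/25) = 14 + 32*(-2 - 4*1/25) = 14 + 32*(-2 - 4/25) = 14 + 32*(-54/25) = 14 - 1728/25 = -1378/25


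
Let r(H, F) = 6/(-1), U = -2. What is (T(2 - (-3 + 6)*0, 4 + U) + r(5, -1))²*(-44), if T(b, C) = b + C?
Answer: -176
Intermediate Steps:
T(b, C) = C + b
r(H, F) = -6 (r(H, F) = 6*(-1) = -6)
(T(2 - (-3 + 6)*0, 4 + U) + r(5, -1))²*(-44) = (((4 - 2) + (2 - (-3 + 6)*0)) - 6)²*(-44) = ((2 + (2 - 3*0)) - 6)²*(-44) = ((2 + (2 - 1*0)) - 6)²*(-44) = ((2 + (2 + 0)) - 6)²*(-44) = ((2 + 2) - 6)²*(-44) = (4 - 6)²*(-44) = (-2)²*(-44) = 4*(-44) = -176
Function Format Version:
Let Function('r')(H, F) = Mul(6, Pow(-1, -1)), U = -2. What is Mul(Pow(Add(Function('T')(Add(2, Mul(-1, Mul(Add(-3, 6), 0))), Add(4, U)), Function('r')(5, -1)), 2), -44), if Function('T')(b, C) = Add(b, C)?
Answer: -176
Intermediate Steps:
Function('T')(b, C) = Add(C, b)
Function('r')(H, F) = -6 (Function('r')(H, F) = Mul(6, -1) = -6)
Mul(Pow(Add(Function('T')(Add(2, Mul(-1, Mul(Add(-3, 6), 0))), Add(4, U)), Function('r')(5, -1)), 2), -44) = Mul(Pow(Add(Add(Add(4, -2), Add(2, Mul(-1, Mul(Add(-3, 6), 0)))), -6), 2), -44) = Mul(Pow(Add(Add(2, Add(2, Mul(-1, Mul(3, 0)))), -6), 2), -44) = Mul(Pow(Add(Add(2, Add(2, Mul(-1, 0))), -6), 2), -44) = Mul(Pow(Add(Add(2, Add(2, 0)), -6), 2), -44) = Mul(Pow(Add(Add(2, 2), -6), 2), -44) = Mul(Pow(Add(4, -6), 2), -44) = Mul(Pow(-2, 2), -44) = Mul(4, -44) = -176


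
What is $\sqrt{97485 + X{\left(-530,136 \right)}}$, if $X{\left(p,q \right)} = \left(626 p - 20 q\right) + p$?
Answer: $i \sqrt{237545} \approx 487.39 i$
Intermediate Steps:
$X{\left(p,q \right)} = - 20 q + 627 p$ ($X{\left(p,q \right)} = \left(- 20 q + 626 p\right) + p = - 20 q + 627 p$)
$\sqrt{97485 + X{\left(-530,136 \right)}} = \sqrt{97485 + \left(\left(-20\right) 136 + 627 \left(-530\right)\right)} = \sqrt{97485 - 335030} = \sqrt{-237545} = i \sqrt{237545}$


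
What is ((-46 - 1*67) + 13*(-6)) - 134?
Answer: -325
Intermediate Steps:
((-46 - 1*67) + 13*(-6)) - 134 = ((-46 - 67) - 78) - 134 = (-113 - 78) - 134 = -191 - 134 = -325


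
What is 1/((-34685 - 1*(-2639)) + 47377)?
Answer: 1/15331 ≈ 6.5227e-5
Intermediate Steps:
1/((-34685 - 1*(-2639)) + 47377) = 1/((-34685 + 2639) + 47377) = 1/(-32046 + 47377) = 1/15331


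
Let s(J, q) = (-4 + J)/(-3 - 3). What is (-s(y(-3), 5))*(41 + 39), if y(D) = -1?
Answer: -200/3 ≈ -66.667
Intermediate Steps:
s(J, q) = ⅔ - J/6 (s(J, q) = (-4 + J)/(-6) = (-4 + J)*(-⅙) = ⅔ - J/6)
(-s(y(-3), 5))*(41 + 39) = (-(⅔ - ⅙*(-1)))*(41 + 39) = -(⅔ + ⅙)*80 = -1*⅚*80 = -⅚*80 = -200/3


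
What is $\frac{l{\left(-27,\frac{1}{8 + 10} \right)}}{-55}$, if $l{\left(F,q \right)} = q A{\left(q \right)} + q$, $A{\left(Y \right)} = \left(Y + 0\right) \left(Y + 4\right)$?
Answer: $- \frac{397}{320760} \approx -0.0012377$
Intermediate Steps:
$A{\left(Y \right)} = Y \left(4 + Y\right)$
$l{\left(F,q \right)} = q + q^{2} \left(4 + q\right)$ ($l{\left(F,q \right)} = q q \left(4 + q\right) + q = q^{2} \left(4 + q\right) + q = q + q^{2} \left(4 + q\right)$)
$\frac{l{\left(-27,\frac{1}{8 + 10} \right)}}{-55} = \frac{\frac{1}{8 + 10} \left(1 + \frac{4 + \frac{1}{8 + 10}}{8 + 10}\right)}{-55} = \frac{1 + \frac{4 + \frac{1}{18}}{18}}{18} \left(- \frac{1}{55}\right) = \frac{1 + \frac{1}{18} \cdot \frac{73}{18}}{18} \left(- \frac{1}{55}\right) = \frac{1 + \frac{73}{324}}{18} \left(- \frac{1}{55}\right) = \frac{1}{18} \cdot \frac{397}{324} \left(- \frac{1}{55}\right) = \frac{397}{5832} \left(- \frac{1}{55}\right) = - \frac{397}{320760}$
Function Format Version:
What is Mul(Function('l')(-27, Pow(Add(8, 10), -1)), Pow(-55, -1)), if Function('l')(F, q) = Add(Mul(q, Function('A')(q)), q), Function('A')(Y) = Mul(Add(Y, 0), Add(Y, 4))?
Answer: Rational(-397, 320760) ≈ -0.0012377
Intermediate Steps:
Function('A')(Y) = Mul(Y, Add(4, Y))
Function('l')(F, q) = Add(q, Mul(Pow(q, 2), Add(4, q))) (Function('l')(F, q) = Add(Mul(q, Mul(q, Add(4, q))), q) = Add(Mul(Pow(q, 2), Add(4, q)), q) = Add(q, Mul(Pow(q, 2), Add(4, q))))
Mul(Function('l')(-27, Pow(Add(8, 10), -1)), Pow(-55, -1)) = Mul(Mul(Pow(Add(8, 10), -1), Add(1, Mul(Pow(Add(8, 10), -1), Add(4, Pow(Add(8, 10), -1))))), Pow(-55, -1)) = Mul(Mul(Pow(18, -1), Add(1, Mul(Pow(18, -1), Add(4, Pow(18, -1))))), Rational(-1, 55)) = Mul(Mul(Rational(1, 18), Add(1, Mul(Rational(1, 18), Add(4, Rational(1, 18))))), Rational(-1, 55)) = Mul(Mul(Rational(1, 18), Add(1, Mul(Rational(1, 18), Rational(73, 18)))), Rational(-1, 55)) = Mul(Mul(Rational(1, 18), Add(1, Rational(73, 324))), Rational(-1, 55)) = Mul(Mul(Rational(1, 18), Rational(397, 324)), Rational(-1, 55)) = Mul(Rational(397, 5832), Rational(-1, 55)) = Rational(-397, 320760)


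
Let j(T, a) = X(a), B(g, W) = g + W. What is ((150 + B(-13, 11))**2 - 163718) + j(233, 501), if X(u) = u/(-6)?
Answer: -283795/2 ≈ -1.4190e+5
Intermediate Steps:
X(u) = -u/6 (X(u) = u*(-1/6) = -u/6)
B(g, W) = W + g
j(T, a) = -a/6
((150 + B(-13, 11))**2 - 163718) + j(233, 501) = ((150 + (11 - 13))**2 - 163718) - 1/6*501 = ((150 - 2)**2 - 163718) - 167/2 = (148**2 - 163718) - 167/2 = (21904 - 163718) - 167/2 = -141814 - 167/2 = -283795/2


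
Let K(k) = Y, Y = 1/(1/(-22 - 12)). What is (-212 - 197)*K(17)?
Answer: 13906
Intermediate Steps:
Y = -34 (Y = 1/(1/(-34)) = 1/(-1/34) = -34)
K(k) = -34
(-212 - 197)*K(17) = (-212 - 197)*(-34) = -409*(-34) = 13906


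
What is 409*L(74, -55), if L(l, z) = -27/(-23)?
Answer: 11043/23 ≈ 480.13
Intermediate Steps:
L(l, z) = 27/23 (L(l, z) = -27*(-1/23) = 27/23)
409*L(74, -55) = 409*(27/23) = 11043/23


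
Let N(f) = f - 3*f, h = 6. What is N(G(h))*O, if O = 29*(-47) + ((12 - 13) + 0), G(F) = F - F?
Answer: 0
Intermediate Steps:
G(F) = 0
N(f) = -2*f
O = -1364 (O = -1363 + (-1 + 0) = -1363 - 1 = -1364)
N(G(h))*O = -2*0*(-1364) = 0*(-1364) = 0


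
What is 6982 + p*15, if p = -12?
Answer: 6802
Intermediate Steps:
6982 + p*15 = 6982 - 12*15 = 6982 - 180 = 6802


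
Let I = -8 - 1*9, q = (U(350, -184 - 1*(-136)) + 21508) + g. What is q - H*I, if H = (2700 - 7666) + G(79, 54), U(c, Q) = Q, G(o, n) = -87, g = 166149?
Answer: 101708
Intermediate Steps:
q = 187609 (q = ((-184 - 1*(-136)) + 21508) + 166149 = ((-184 + 136) + 21508) + 166149 = (-48 + 21508) + 166149 = 21460 + 166149 = 187609)
I = -17 (I = -8 - 9 = -17)
H = -5053 (H = (2700 - 7666) - 87 = -4966 - 87 = -5053)
q - H*I = 187609 - (-5053)*(-17) = 187609 - 1*85901 = 187609 - 85901 = 101708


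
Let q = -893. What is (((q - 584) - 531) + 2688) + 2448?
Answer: 3128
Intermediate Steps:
(((q - 584) - 531) + 2688) + 2448 = (((-893 - 584) - 531) + 2688) + 2448 = ((-1477 - 531) + 2688) + 2448 = (-2008 + 2688) + 2448 = 680 + 2448 = 3128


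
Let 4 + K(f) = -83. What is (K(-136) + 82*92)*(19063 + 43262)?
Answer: 464757525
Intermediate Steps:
K(f) = -87 (K(f) = -4 - 83 = -87)
(K(-136) + 82*92)*(19063 + 43262) = (-87 + 82*92)*(19063 + 43262) = (-87 + 7544)*62325 = 7457*62325 = 464757525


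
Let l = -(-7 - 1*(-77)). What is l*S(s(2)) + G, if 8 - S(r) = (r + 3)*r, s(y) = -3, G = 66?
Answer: -494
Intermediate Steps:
l = -70 (l = -(-7 + 77) = -1*70 = -70)
S(r) = 8 - r*(3 + r) (S(r) = 8 - (r + 3)*r = 8 - (3 + r)*r = 8 - r*(3 + r))
l*S(s(2)) + G = -70*(8 - 1*(-3)² - 3*(-3)) + 66 = -70*(8 - 1*9 + 9) + 66 = -70*(8 - 9 + 9) + 66 = -70*8 + 66 = -560 + 66 = -494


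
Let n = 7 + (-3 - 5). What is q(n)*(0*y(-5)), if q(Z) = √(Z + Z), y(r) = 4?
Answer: 0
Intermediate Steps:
n = -1 (n = 7 - 8 = -1)
q(Z) = √2*√Z (q(Z) = √(2*Z) = √2*√Z)
q(n)*(0*y(-5)) = (√2*√(-1))*(0*4) = (√2*I)*0 = (I*√2)*0 = 0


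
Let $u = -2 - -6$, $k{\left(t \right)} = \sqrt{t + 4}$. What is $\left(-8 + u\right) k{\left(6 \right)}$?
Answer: $- 4 \sqrt{10} \approx -12.649$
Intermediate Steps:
$k{\left(t \right)} = \sqrt{4 + t}$
$u = 4$ ($u = -2 + 6 = 4$)
$\left(-8 + u\right) k{\left(6 \right)} = \left(-8 + 4\right) \sqrt{4 + 6} = - 4 \sqrt{10}$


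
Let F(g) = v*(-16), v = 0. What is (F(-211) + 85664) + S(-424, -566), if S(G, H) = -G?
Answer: 86088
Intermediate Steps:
F(g) = 0 (F(g) = 0*(-16) = 0)
(F(-211) + 85664) + S(-424, -566) = (0 + 85664) - 1*(-424) = 85664 + 424 = 86088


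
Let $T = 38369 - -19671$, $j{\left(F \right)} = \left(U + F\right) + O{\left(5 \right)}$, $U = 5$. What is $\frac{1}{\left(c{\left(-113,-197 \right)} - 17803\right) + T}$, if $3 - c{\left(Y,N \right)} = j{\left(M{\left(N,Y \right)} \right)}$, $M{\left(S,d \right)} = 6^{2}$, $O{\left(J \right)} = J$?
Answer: $\frac{1}{40194} \approx 2.4879 \cdot 10^{-5}$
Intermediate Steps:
$M{\left(S,d \right)} = 36$
$j{\left(F \right)} = 10 + F$ ($j{\left(F \right)} = \left(5 + F\right) + 5 = 10 + F$)
$c{\left(Y,N \right)} = -43$ ($c{\left(Y,N \right)} = 3 - \left(10 + 36\right) = 3 - 46 = -43$)
$T = 58040$ ($T = 38369 + 19671 = 58040$)
$\frac{1}{\left(c{\left(-113,-197 \right)} - 17803\right) + T} = \frac{1}{\left(-43 - 17803\right) + 58040} = \frac{1}{-17846 + 58040} = \frac{1}{40194}$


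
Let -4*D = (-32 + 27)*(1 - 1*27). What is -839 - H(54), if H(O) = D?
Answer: -1613/2 ≈ -806.50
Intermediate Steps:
D = -65/2 (D = -(-32 + 27)*(1 - 1*27)/4 = -(-5)*(1 - 27)/4 = -(-5)*(-26)/4 = -¼*130 = -65/2 ≈ -32.500)
H(O) = -65/2
-839 - H(54) = -839 - 1*(-65/2) = -839 + 65/2 = -1613/2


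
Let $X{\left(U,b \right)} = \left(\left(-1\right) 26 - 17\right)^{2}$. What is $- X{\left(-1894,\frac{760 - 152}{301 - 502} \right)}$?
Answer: $-1849$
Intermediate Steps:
$X{\left(U,b \right)} = 1849$ ($X{\left(U,b \right)} = \left(-26 - 17\right)^{2} = \left(-43\right)^{2} = 1849$)
$- X{\left(-1894,\frac{760 - 152}{301 - 502} \right)} = \left(-1\right) 1849 = -1849$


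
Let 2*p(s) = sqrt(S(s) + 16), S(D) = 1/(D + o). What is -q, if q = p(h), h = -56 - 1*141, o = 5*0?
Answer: -sqrt(620747)/394 ≈ -1.9997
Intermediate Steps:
o = 0
h = -197 (h = -56 - 141 = -197)
S(D) = 1/D (S(D) = 1/(D + 0) = 1/D)
p(s) = sqrt(16 + 1/s)/2 (p(s) = sqrt(1/s + 16)/2 = sqrt(16 + 1/s)/2)
q = sqrt(620747)/394 (q = sqrt(16 + 1/(-197))/2 = sqrt(16 - 1/197)/2 = sqrt(3151/197)/2 = (sqrt(620747)/197)/2 = sqrt(620747)/394 ≈ 1.9997)
-q = -sqrt(620747)/394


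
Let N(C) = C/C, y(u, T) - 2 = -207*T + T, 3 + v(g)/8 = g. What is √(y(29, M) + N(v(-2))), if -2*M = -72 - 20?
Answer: I*√9473 ≈ 97.329*I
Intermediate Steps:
M = 46 (M = -(-72 - 20)/2 = -½*(-92) = 46)
v(g) = -24 + 8*g
y(u, T) = 2 - 206*T (y(u, T) = 2 + (-207*T + T) = 2 - 206*T)
N(C) = 1
√(y(29, M) + N(v(-2))) = √((2 - 206*46) + 1) = √((2 - 9476) + 1) = √(-9474 + 1) = √(-9473) = I*√9473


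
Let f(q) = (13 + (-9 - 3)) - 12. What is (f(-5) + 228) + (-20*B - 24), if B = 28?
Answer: -367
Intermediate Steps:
f(q) = -11 (f(q) = (13 - 12) - 12 = 1 - 12 = -11)
(f(-5) + 228) + (-20*B - 24) = (-11 + 228) + (-20*28 - 24) = 217 + (-560 - 24) = 217 - 584 = -367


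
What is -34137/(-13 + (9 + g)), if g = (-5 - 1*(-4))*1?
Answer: 34137/5 ≈ 6827.4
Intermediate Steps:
g = -1 (g = (-5 + 4)*1 = -1*1 = -1)
-34137/(-13 + (9 + g)) = -34137/(-13 + (9 - 1)) = -34137/(-13 + 8) = -34137/(-5) = -⅕*(-34137) = 34137/5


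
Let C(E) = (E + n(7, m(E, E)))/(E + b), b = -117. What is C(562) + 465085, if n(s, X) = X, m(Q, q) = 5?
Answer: 206963392/445 ≈ 4.6509e+5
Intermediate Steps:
C(E) = (5 + E)/(-117 + E) (C(E) = (E + 5)/(E - 117) = (5 + E)/(-117 + E))
C(562) + 465085 = (5 + 562)/(-117 + 562) + 465085 = 567/445 + 465085 = 206963392/445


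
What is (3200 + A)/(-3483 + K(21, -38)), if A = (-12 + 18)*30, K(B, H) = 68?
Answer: -676/683 ≈ -0.98975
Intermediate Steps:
A = 180 (A = 6*30 = 180)
(3200 + A)/(-3483 + K(21, -38)) = (3200 + 180)/(-3483 + 68) = 3380/(-3415) = 3380*(-1/3415) = -676/683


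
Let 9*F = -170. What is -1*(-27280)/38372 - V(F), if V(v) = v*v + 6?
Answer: -281347478/777033 ≈ -362.08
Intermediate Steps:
F = -170/9 (F = (1/9)*(-170) = -170/9 ≈ -18.889)
V(v) = 6 + v**2 (V(v) = v**2 + 6 = 6 + v**2)
-1*(-27280)/38372 - V(F) = -1*(-27280)/38372 - (6 + (-170/9)**2) = 27280*(1/38372) - (6 + 28900/81) = 6820/9593 - 1*29386/81 = 6820/9593 - 29386/81 = -281347478/777033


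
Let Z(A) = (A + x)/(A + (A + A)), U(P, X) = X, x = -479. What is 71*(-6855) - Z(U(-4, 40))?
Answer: -58404161/120 ≈ -4.8670e+5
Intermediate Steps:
Z(A) = (-479 + A)/(3*A) (Z(A) = (A - 479)/(A + (A + A)) = (-479 + A)/(A + 2*A) = (-479 + A)/((3*A)) = (-479 + A)*(1/(3*A)) = (-479 + A)/(3*A))
71*(-6855) - Z(U(-4, 40)) = 71*(-6855) - (-479 + 40)/(3*40) = -486705 - (-439)/(3*40) = -486705 - 1*(-439/120) = -486705 + 439/120 = -58404161/120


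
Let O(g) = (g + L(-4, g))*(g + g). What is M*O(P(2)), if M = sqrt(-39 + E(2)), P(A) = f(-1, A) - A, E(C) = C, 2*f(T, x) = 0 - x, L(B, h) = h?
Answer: 36*I*sqrt(37) ≈ 218.98*I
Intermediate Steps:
f(T, x) = -x/2 (f(T, x) = (0 - x)/2 = (-x)/2 = -x/2)
P(A) = -3*A/2 (P(A) = -A/2 - A = -3*A/2)
O(g) = 4*g**2 (O(g) = (g + g)*(g + g) = (2*g)*(2*g) = 4*g**2)
M = I*sqrt(37) (M = sqrt(-39 + 2) = sqrt(-37) = I*sqrt(37) ≈ 6.0828*I)
M*O(P(2)) = (I*sqrt(37))*(4*(-3/2*2)**2) = (I*sqrt(37))*(4*(-3)**2) = (I*sqrt(37))*(4*9) = (I*sqrt(37))*36 = 36*I*sqrt(37)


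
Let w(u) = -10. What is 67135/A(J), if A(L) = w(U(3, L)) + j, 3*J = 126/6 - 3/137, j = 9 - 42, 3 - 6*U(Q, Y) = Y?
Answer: -67135/43 ≈ -1561.3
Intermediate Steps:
U(Q, Y) = ½ - Y/6
j = -33
J = 958/137 (J = (126/6 - 3/137)/3 = (126*(⅙) - 3*1/137)/3 = (21 - 3/137)/3 = (⅓)*(2874/137) = 958/137 ≈ 6.9927)
A(L) = -43 (A(L) = -10 - 33 = -43)
67135/A(J) = 67135/(-43) = 67135*(-1/43) = -67135/43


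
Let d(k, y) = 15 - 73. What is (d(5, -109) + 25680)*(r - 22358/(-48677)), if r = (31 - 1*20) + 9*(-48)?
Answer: -524499224898/48677 ≈ -1.0775e+7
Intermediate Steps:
d(k, y) = -58
r = -421 (r = (31 - 20) - 432 = 11 - 432 = -421)
(d(5, -109) + 25680)*(r - 22358/(-48677)) = (-58 + 25680)*(-421 - 22358/(-48677)) = 25622*(-421 - 22358*(-1/48677)) = 25622*(-421 + 22358/48677) = 25622*(-20470659/48677) = -524499224898/48677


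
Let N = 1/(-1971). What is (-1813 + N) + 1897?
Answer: 165563/1971 ≈ 84.000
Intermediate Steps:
N = -1/1971 ≈ -0.00050736
(-1813 + N) + 1897 = (-1813 - 1/1971) + 1897 = -3573424/1971 + 1897 = 165563/1971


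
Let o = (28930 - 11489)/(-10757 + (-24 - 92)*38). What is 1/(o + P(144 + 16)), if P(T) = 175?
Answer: 15165/2636434 ≈ 0.0057521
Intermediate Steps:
o = -17441/15165 (o = 17441/(-10757 - 116*38) = 17441/(-10757 - 4408) = 17441/(-15165) = 17441*(-1/15165) = -17441/15165 ≈ -1.1501)
1/(o + P(144 + 16)) = 1/(-17441/15165 + 175) = 1/(2636434/15165) = 15165/2636434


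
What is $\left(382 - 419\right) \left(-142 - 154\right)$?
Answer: $10952$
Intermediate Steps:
$\left(382 - 419\right) \left(-142 - 154\right) = \left(-37\right) \left(-296\right) = 10952$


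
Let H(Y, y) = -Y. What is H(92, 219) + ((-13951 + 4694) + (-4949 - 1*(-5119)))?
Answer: -9179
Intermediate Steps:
H(92, 219) + ((-13951 + 4694) + (-4949 - 1*(-5119))) = -1*92 + ((-13951 + 4694) + (-4949 - 1*(-5119))) = -92 + (-9257 + (-4949 + 5119)) = -92 + (-9257 + 170) = -92 - 9087 = -9179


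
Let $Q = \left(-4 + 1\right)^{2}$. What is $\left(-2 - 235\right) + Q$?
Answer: $-228$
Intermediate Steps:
$Q = 9$ ($Q = \left(-3\right)^{2} = 9$)
$\left(-2 - 235\right) + Q = \left(-2 - 235\right) + 9 = -237 + 9 = -228$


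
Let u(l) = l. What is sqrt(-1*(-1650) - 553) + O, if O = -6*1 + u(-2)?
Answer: -8 + sqrt(1097) ≈ 25.121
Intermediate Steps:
O = -8 (O = -6*1 - 2 = -6 - 2 = -8)
sqrt(-1*(-1650) - 553) + O = sqrt(-1*(-1650) - 553) - 8 = sqrt(1650 - 553) - 8 = sqrt(1097) - 8 = -8 + sqrt(1097)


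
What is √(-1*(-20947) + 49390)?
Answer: √70337 ≈ 265.21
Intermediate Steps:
√(-1*(-20947) + 49390) = √(20947 + 49390) = √70337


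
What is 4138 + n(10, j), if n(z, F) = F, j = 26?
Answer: 4164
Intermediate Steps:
4138 + n(10, j) = 4138 + 26 = 4164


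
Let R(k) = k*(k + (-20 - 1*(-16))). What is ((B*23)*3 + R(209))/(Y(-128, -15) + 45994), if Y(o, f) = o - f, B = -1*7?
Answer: 42362/45881 ≈ 0.92330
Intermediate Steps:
R(k) = k*(-4 + k) (R(k) = k*(k + (-20 + 16)) = k*(k - 4) = k*(-4 + k))
B = -7
((B*23)*3 + R(209))/(Y(-128, -15) + 45994) = (-7*23*3 + 209*(-4 + 209))/((-128 - 1*(-15)) + 45994) = (-161*3 + 209*205)/((-128 + 15) + 45994) = (-483 + 42845)/(-113 + 45994) = 42362/45881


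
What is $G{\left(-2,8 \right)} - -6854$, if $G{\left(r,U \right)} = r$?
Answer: $6852$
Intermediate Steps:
$G{\left(-2,8 \right)} - -6854 = -2 - -6854 = -2 + 6854 = 6852$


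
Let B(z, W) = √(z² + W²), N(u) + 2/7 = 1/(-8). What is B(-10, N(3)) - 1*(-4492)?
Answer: 4492 + √314129/56 ≈ 4502.0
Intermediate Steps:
N(u) = -23/56 (N(u) = -2/7 + 1/(-8) = -2/7 + 1*(-⅛) = -2/7 - ⅛ = -23/56)
B(z, W) = √(W² + z²)
B(-10, N(3)) - 1*(-4492) = √((-23/56)² + (-10)²) - 1*(-4492) = √(529/3136 + 100) + 4492 = √(314129/3136) + 4492 = √314129/56 + 4492 = 4492 + √314129/56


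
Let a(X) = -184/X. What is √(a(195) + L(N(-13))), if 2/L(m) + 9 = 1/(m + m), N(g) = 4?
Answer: 34*I*√193830/13845 ≈ 1.0812*I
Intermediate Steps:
L(m) = 2/(-9 + 1/(2*m)) (L(m) = 2/(-9 + 1/(m + m)) = 2/(-9 + 1/(2*m)))
√(a(195) + L(N(-13))) = √(-184/195 - 4*4/(-1 + 18*4)) = √(-184*1/195 - 4*4/(-1 + 72)) = √(-184/195 - 4*4/71) = √(-184/195 - 4*4*1/71) = √(-184/195 - 16/71) = √(-16184/13845) = 34*I*√193830/13845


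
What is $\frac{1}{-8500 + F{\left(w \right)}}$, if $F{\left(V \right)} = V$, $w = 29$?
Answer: $- \frac{1}{8471} \approx -0.00011805$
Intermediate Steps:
$\frac{1}{-8500 + F{\left(w \right)}} = \frac{1}{-8500 + 29} = \frac{1}{-8471} = - \frac{1}{8471}$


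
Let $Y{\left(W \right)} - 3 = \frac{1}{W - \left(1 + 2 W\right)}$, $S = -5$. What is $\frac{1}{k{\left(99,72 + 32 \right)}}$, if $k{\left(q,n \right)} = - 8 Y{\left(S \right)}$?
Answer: $- \frac{1}{26} \approx -0.038462$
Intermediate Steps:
$Y{\left(W \right)} = 3 + \frac{1}{-1 - W}$ ($Y{\left(W \right)} = 3 + \frac{1}{W - \left(1 + 2 W\right)} = 3 + \frac{1}{-1 - W}$)
$k{\left(q,n \right)} = -26$ ($k{\left(q,n \right)} = - 8 \frac{2 + 3 \left(-5\right)}{1 - 5} = - 8 \frac{2 - 15}{-4} = - 8 \left(\left(- \frac{1}{4}\right) \left(-13\right)\right) = \left(-8\right) \frac{13}{4} = -26$)
$\frac{1}{k{\left(99,72 + 32 \right)}} = \frac{1}{-26} = - \frac{1}{26}$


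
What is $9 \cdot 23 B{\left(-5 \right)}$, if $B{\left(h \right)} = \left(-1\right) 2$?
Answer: $-414$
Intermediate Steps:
$B{\left(h \right)} = -2$
$9 \cdot 23 B{\left(-5 \right)} = 9 \cdot 23 \left(-2\right) = 207 \left(-2\right) = -414$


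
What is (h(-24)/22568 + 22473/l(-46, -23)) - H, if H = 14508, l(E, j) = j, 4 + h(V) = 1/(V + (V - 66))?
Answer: -916303644575/59173296 ≈ -15485.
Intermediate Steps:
h(V) = -4 + 1/(-66 + 2*V) (h(V) = -4 + 1/(V + (V - 66)) = -4 + 1/(V + (-66 + V)) = -4 + 1/(-66 + 2*V))
(h(-24)/22568 + 22473/l(-46, -23)) - H = (((265 - 8*(-24))/(2*(-33 - 24)))/22568 + 22473/(-23)) - 1*14508 = (((1/2)*(265 + 192)/(-57))*(1/22568) + 22473*(-1/23)) - 14508 = (((1/2)*(-1/57)*457)*(1/22568) - 22473/23) - 14508 = (-457/114*1/22568 - 22473/23) - 14508 = (-457/2572752 - 22473/23) - 14508 = -57817466207/59173296 - 14508 = -916303644575/59173296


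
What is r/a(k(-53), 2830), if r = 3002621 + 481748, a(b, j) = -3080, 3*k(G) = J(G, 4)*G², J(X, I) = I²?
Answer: -497767/440 ≈ -1131.3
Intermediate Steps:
k(G) = 16*G²/3 (k(G) = (4²*G²)/3 = (16*G²)/3 = 16*G²/3)
r = 3484369
r/a(k(-53), 2830) = 3484369/(-3080) = 3484369*(-1/3080) = -497767/440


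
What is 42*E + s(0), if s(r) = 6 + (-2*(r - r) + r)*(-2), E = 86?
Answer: 3618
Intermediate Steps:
s(r) = 6 - 2*r (s(r) = 6 + (-2*0 + r)*(-2) = 6 + (0 + r)*(-2) = 6 + r*(-2) = 6 - 2*r)
42*E + s(0) = 42*86 + (6 - 2*0) = 3612 + (6 + 0) = 3612 + 6 = 3618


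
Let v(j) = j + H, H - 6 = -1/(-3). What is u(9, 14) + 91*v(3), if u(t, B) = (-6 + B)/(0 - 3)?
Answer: 2540/3 ≈ 846.67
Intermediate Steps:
H = 19/3 (H = 6 - 1/(-3) = 6 - 1*(-⅓) = 6 + ⅓ = 19/3 ≈ 6.3333)
v(j) = 19/3 + j (v(j) = j + 19/3 = 19/3 + j)
u(t, B) = 2 - B/3 (u(t, B) = (-6 + B)/(-3) = (-6 + B)*(-⅓) = 2 - B/3)
u(9, 14) + 91*v(3) = (2 - ⅓*14) + 91*(19/3 + 3) = (2 - 14/3) + 91*(28/3) = -8/3 + 2548/3 = 2540/3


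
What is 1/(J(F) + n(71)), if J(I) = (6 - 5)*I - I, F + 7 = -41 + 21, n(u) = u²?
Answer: 1/5041 ≈ 0.00019837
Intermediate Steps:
F = -27 (F = -7 + (-41 + 21) = -7 - 20 = -27)
J(I) = 0 (J(I) = 1*I - I = I - I = 0)
1/(J(F) + n(71)) = 1/(0 + 71²) = 1/(0 + 5041) = 1/5041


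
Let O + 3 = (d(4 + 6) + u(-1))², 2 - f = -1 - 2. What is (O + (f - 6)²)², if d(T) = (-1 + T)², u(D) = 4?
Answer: 52171729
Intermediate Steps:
f = 5 (f = 2 - (-1 - 2) = 2 - 1*(-3) = 2 + 3 = 5)
O = 7222 (O = -3 + ((-1 + (4 + 6))² + 4)² = -3 + ((-1 + 10)² + 4)² = -3 + (9² + 4)² = -3 + (81 + 4)² = -3 + 85² = -3 + 7225 = 7222)
(O + (f - 6)²)² = (7222 + (5 - 6)²)² = (7222 + (-1)²)² = (7222 + 1)² = 7223² = 52171729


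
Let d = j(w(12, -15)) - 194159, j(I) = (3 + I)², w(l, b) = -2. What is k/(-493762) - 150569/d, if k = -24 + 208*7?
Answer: 37033608161/47933921198 ≈ 0.77260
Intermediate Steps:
k = 1432 (k = -24 + 1456 = 1432)
d = -194158 (d = (3 - 2)² - 194159 = 1² - 194159 = 1 - 194159 = -194158)
k/(-493762) - 150569/d = 1432/(-493762) - 150569/(-194158) = 1432*(-1/493762) - 150569*(-1/194158) = -716/246881 + 150569/194158 = 37033608161/47933921198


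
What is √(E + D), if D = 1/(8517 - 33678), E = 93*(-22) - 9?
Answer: 32*I*√1270479534/25161 ≈ 45.332*I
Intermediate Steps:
E = -2055 (E = -2046 - 9 = -2055)
D = -1/25161 (D = 1/(-25161) = -1/25161 ≈ -3.9744e-5)
√(E + D) = √(-2055 - 1/25161) = √(-51705856/25161) = 32*I*√1270479534/25161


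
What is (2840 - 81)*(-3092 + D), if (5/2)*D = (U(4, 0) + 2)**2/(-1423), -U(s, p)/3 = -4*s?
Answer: -12142127244/1423 ≈ -8.5328e+6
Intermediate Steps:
U(s, p) = 12*s (U(s, p) = -(-12)*s = 12*s)
D = -1000/1423 (D = 2*((12*4 + 2)**2/(-1423))/5 = 2*((48 + 2)**2*(-1/1423))/5 = 2*(50**2*(-1/1423))/5 = 2*(2500*(-1/1423))/5 = (2/5)*(-2500/1423) = -1000/1423 ≈ -0.70274)
(2840 - 81)*(-3092 + D) = (2840 - 81)*(-3092 - 1000/1423) = 2759*(-4400916/1423) = -12142127244/1423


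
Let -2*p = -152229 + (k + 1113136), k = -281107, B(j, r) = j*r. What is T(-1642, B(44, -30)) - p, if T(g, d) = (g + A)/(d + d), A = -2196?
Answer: 448669919/1320 ≈ 3.3990e+5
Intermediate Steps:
T(g, d) = (-2196 + g)/(2*d) (T(g, d) = (g - 2196)/(d + d) = (-2196 + g)/((2*d)) = (-2196 + g)*(1/(2*d)) = (-2196 + g)/(2*d))
p = -339900 (p = -(-152229 + (-281107 + 1113136))/2 = -(-152229 + 832029)/2 = -½*679800 = -339900)
T(-1642, B(44, -30)) - p = (-2196 - 1642)/(2*((44*(-30)))) - 1*(-339900) = (½)*(-3838)/(-1320) + 339900 = (½)*(-1/1320)*(-3838) + 339900 = 1919/1320 + 339900 = 448669919/1320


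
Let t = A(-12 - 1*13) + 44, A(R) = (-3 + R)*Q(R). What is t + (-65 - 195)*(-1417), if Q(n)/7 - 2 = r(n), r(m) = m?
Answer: 372972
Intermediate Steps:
Q(n) = 14 + 7*n
A(R) = (-3 + R)*(14 + 7*R)
t = 4552 (t = 7*(-3 + (-12 - 1*13))*(2 + (-12 - 1*13)) + 44 = 7*(-3 + (-12 - 13))*(2 + (-12 - 13)) + 44 = 7*(-3 - 25)*(2 - 25) + 44 = 7*(-28)*(-23) + 44 = 4508 + 44 = 4552)
t + (-65 - 195)*(-1417) = 4552 + (-65 - 195)*(-1417) = 4552 - 260*(-1417) = 4552 + 368420 = 372972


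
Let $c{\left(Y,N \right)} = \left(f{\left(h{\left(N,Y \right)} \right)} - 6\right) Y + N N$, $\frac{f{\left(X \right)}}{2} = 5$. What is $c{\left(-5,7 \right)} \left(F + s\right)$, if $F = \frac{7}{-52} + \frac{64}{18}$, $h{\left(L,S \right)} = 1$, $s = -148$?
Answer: $- \frac{1962227}{468} \approx -4192.8$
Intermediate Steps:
$f{\left(X \right)} = 10$ ($f{\left(X \right)} = 2 \cdot 5 = 10$)
$F = \frac{1601}{468}$ ($F = 7 \left(- \frac{1}{52}\right) + 64 \cdot \frac{1}{18} = - \frac{7}{52} + \frac{32}{9} = \frac{1601}{468} \approx 3.4209$)
$c{\left(Y,N \right)} = N^{2} + 4 Y$ ($c{\left(Y,N \right)} = \left(10 - 6\right) Y + N N = \left(10 - 6\right) Y + N^{2} = 4 Y + N^{2} = N^{2} + 4 Y$)
$c{\left(-5,7 \right)} \left(F + s\right) = \left(7^{2} + 4 \left(-5\right)\right) \left(\frac{1601}{468} - 148\right) = \left(49 - 20\right) \left(- \frac{67663}{468}\right) = 29 \left(- \frac{67663}{468}\right) = - \frac{1962227}{468}$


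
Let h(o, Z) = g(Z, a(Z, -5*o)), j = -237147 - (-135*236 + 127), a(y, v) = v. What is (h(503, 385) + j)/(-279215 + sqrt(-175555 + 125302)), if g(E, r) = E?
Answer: 525203415/715239142 + 1881*I*sqrt(50253)/715239142 ≈ 0.7343 + 0.00058955*I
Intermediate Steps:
j = -205414 (j = -237147 - (-31860 + 127) = -237147 - 1*(-31733) = -237147 + 31733 = -205414)
h(o, Z) = Z
(h(503, 385) + j)/(-279215 + sqrt(-175555 + 125302)) = (385 - 205414)/(-279215 + sqrt(-175555 + 125302)) = -205029/(-279215 + sqrt(-50253)) = -205029/(-279215 + I*sqrt(50253))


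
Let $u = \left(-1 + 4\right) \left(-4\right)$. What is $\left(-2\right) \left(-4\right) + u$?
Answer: $-4$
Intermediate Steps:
$u = -12$ ($u = 3 \left(-4\right) = -12$)
$\left(-2\right) \left(-4\right) + u = \left(-2\right) \left(-4\right) - 12 = 8 - 12 = -4$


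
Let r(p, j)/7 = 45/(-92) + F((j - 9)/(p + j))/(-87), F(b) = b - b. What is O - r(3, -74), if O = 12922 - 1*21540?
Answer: -792541/92 ≈ -8614.6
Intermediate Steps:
F(b) = 0
r(p, j) = -315/92 (r(p, j) = 7*(45/(-92) + 0/(-87)) = 7*(45*(-1/92) + 0*(-1/87)) = 7*(-45/92 + 0) = 7*(-45/92) = -315/92)
O = -8618 (O = 12922 - 21540 = -8618)
O - r(3, -74) = -8618 - 1*(-315/92) = -8618 + 315/92 = -792541/92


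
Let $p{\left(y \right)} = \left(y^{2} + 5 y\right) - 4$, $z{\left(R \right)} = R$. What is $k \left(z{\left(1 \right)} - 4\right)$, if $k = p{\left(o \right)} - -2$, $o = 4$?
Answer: $-102$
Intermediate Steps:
$p{\left(y \right)} = -4 + y^{2} + 5 y$
$k = 34$ ($k = \left(-4 + 4^{2} + 5 \cdot 4\right) - -2 = \left(-4 + 16 + 20\right) + 2 = 32 + 2 = 34$)
$k \left(z{\left(1 \right)} - 4\right) = 34 \left(1 - 4\right) = 34 \left(-3\right) = -102$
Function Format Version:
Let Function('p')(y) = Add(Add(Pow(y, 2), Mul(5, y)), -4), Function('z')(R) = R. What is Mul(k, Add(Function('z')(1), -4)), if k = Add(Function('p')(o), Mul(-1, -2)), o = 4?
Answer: -102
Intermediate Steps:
Function('p')(y) = Add(-4, Pow(y, 2), Mul(5, y))
k = 34 (k = Add(Add(-4, Pow(4, 2), Mul(5, 4)), Mul(-1, -2)) = Add(Add(-4, 16, 20), 2) = Add(32, 2) = 34)
Mul(k, Add(Function('z')(1), -4)) = Mul(34, Add(1, -4)) = Mul(34, -3) = -102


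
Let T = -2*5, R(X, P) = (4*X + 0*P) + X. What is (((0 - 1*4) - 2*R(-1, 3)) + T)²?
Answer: 16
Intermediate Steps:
R(X, P) = 5*X (R(X, P) = (4*X + 0) + X = 4*X + X = 5*X)
T = -10
(((0 - 1*4) - 2*R(-1, 3)) + T)² = (((0 - 1*4) - 10*(-1)) - 10)² = (((0 - 4) - 2*(-5)) - 10)² = ((-4 + 10) - 10)² = (6 - 10)² = (-4)² = 16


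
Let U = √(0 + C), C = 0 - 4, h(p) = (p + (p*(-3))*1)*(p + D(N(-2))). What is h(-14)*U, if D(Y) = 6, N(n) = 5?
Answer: -448*I ≈ -448.0*I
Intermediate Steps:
h(p) = -2*p*(6 + p) (h(p) = (p + (p*(-3))*1)*(p + 6) = (p - 3*p*1)*(6 + p) = (p - 3*p)*(6 + p) = (-2*p)*(6 + p) = -2*p*(6 + p))
C = -4
U = 2*I (U = √(0 - 4) = √(-4) = 2*I ≈ 2.0*I)
h(-14)*U = (-2*(-14)*(6 - 14))*(2*I) = (-2*(-14)*(-8))*(2*I) = -448*I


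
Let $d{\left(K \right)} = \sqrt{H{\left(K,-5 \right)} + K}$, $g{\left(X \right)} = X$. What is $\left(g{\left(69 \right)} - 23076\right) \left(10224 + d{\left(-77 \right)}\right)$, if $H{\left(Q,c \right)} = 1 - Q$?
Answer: $-235246575$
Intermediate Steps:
$d{\left(K \right)} = 1$ ($d{\left(K \right)} = \sqrt{\left(1 - K\right) + K} = \sqrt{1} = 1$)
$\left(g{\left(69 \right)} - 23076\right) \left(10224 + d{\left(-77 \right)}\right) = \left(69 - 23076\right) \left(10224 + 1\right) = \left(-23007\right) 10225 = -235246575$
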